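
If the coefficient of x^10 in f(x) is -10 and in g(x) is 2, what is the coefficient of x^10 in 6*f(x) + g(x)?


Scalar multiplication scales coefficients: 6 * -10 = -60.
Then add the g coefficient: -60 + 2
= -58

-58


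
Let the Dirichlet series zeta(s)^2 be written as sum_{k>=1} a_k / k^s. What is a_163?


The Dirichlet convolution of the constant function 1 with itself gives (1 * 1)(k) = sum_{d | k} 1 = d(k), the number of positive divisors of k.
Since zeta(s) = sum_{k>=1} 1/k^s, we have zeta(s)^2 = sum_{k>=1} d(k)/k^s, so a_k = d(k).
For k = 163: the divisors are 1, 163.
Count = 2.

2


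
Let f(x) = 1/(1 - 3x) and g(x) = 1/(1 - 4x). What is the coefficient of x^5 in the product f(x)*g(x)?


The coefficient of x^n in f*g is the Cauchy product: sum_{k=0}^{n} a^k * b^(n-k).
With a=3, b=4, n=5:
sum_{k=0}^{5} 3^k * 4^(5-k)
= 3367

3367


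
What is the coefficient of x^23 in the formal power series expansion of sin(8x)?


The Maclaurin series is sin(t) = sum_{k>=0} (-1)^k t^(2k+1) / (2k+1)!, so substituting t = 8x, only odd powers of x are nonzero, with coefficient of x^(2k+1) equal to (-1)^k 8^(2k+1) / (2k+1)!.
Write 23 = 2*11 + 1, giving the coefficient (-1)^11 * 8^23 / 23! = -590295810358705651712/25852016738884976640000 = -1125899906842624/49308808782358125.

-1125899906842624/49308808782358125


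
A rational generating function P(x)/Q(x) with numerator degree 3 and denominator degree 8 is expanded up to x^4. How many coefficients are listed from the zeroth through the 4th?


Expanding up to x^4 gives the coefficients for x^0, x^1, ..., x^4.
That is 4 + 1 = 5 coefficients in total.

5


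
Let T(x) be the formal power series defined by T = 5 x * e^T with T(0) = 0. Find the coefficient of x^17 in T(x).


Apply the Lagrange inversion formula: if T = 5 x * phi(T) with phi(t) = e^t, then
[x^n] T = 5^n * (1/n) [t^(n-1)] phi(t)^n = 5^n * (1/n) [t^(n-1)] e^(n t) = 5^n * (1/n) * n^(n-1) / (n-1)! = 5^n * n^(n-1) / n!.
When c = 1 this is the Cayley count of rooted labeled trees on n vertices, divided by n!.
For n = 17: 5^17 * 17^16 / 17! = 762939453125 * 48661191875666868481/355687428096000 = 17470843820250340533447265625/167382319104.

17470843820250340533447265625/167382319104


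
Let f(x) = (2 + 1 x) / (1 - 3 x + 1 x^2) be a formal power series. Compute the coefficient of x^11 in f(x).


Write f(x) = sum_{k>=0} a_k x^k. Multiplying both sides by 1 - 3 x + 1 x^2 gives
(1 - 3 x + 1 x^2) sum_{k>=0} a_k x^k = 2 + 1 x.
Matching coefficients:
 x^0: a_0 = 2
 x^1: a_1 - 3 a_0 = 1  =>  a_1 = 3*2 + 1 = 7
 x^k (k >= 2): a_k = 3 a_{k-1} - 1 a_{k-2}.
Iterating: a_2 = 19, a_3 = 50, a_4 = 131, a_5 = 343, a_6 = 898, a_7 = 2351, a_8 = 6155, a_9 = 16114, a_10 = 42187, a_11 = 110447.
So the coefficient of x^11 is 110447.

110447


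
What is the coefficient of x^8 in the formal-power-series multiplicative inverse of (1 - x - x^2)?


Let the inverse be f(x) = sum_{k>=0} a_k x^k. From f(x) * (1 - x - x^2) = 1 and matching coefficients:
 x^0: a_0 = 1.
 x^1: a_1 - a_0 = 0, so a_1 = 1.
 x^k (k >= 2): a_k - a_{k-1} - a_{k-2} = 0, i.e. a_k = a_{k-1} + a_{k-2}.
This is the Fibonacci-type recurrence shifted so that a_0 = a_1 = 1.
Iterating: a_0=1, a_1=1, a_2=2, a_3=3, a_4=5, a_5=8, a_6=13, a_7=21, a_8=34
a_8 = 34.

34


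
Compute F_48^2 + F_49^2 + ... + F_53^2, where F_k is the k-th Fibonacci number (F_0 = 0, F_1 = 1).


There is a standard identity sum_{k=0}^{N} F_k^2 = F_N * F_{N+1} (proved inductively from the telescoping relation F_k^2 = F_k F_{k+1} - F_{k-1} F_k). Then
sum_{k=48}^{53} F_k^2 = F_53 F_54 - F_47 F_48.
Computing: F_53 = 53316291173, F_54 = 86267571272, F_47 = 2971215073, F_48 = 4807526976.
Sum = 53316291173 * 86267571272 - 2971215073 * 4807526976 = 4585182752110536672808.

4585182752110536672808


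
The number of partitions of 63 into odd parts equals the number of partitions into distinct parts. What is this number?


Computing partitions of 63 into odd parts (1, 3, 5, ...):
Using the generating function prod_{k>=0} 1/(1-x^(2k+1)),
the count is 14848

14848


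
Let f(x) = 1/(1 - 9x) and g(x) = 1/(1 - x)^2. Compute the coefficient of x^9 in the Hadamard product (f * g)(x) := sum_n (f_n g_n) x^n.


f has coefficients f_k = 9^k. For g = 1/(1 - x)^2 the coefficient is g_k = C(k + 1, 1) = k + 1. The Hadamard coefficient is (f * g)_k = 9^k * (k + 1).
For k = 9: 9^9 * 10 = 387420489 * 10 = 3874204890.

3874204890


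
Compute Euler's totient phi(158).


phi(n) counts integers in [1, n] coprime to n. Using the multiplicative formula phi(n) = n * prod_{p | n} (1 - 1/p):
158 = 2 * 79, so
phi(158) = 158 * (1 - 1/2) * (1 - 1/79) = 78.

78


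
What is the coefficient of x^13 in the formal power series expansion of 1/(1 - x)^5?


The expansion 1/(1 - x)^r = sum_{k>=0} C(k + r - 1, r - 1) x^k follows from the multiset / negative-binomial theorem (or from repeated differentiation of the geometric series).
For r = 5 and k = 13:
C(17, 4) = 355687428096000 / (24 * 6227020800) = 2380.

2380


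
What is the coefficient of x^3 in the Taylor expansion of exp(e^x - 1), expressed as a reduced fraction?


exp(e^x - 1) = sum_{k>=0} Bell_k x^k / k!, where Bell_k is the k-th Bell number.
So the coefficient of x^3 is Bell_3 / 3!.
Computing: Bell_3 = 5 and 3! = 6, giving
5/6 = 5/6.

5/6


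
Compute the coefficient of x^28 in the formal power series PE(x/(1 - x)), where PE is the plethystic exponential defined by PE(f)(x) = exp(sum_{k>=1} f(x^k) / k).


For f(x) = x/(1 - x) we have
sum_{k>=1} f(x^k) / k = sum_{k>=1} (1/k) * x^k / (1 - x^k) = sum_{k, m >= 1} x^(k m) / k,
which after exponentiating simplifies to
PE(x/(1 - x)) = prod_{k>=1} 1 / (1 - x^k).
This is the generating function for the partition function p(n), so the coefficient of x^28 is p(28).
Computing p(28) by dynamic programming over parts 1, 2, ..., 28: p(28) = 3718.

3718


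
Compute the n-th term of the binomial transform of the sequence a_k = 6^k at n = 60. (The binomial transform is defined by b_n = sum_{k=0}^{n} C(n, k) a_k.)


With a_k = 6^k, b_n = sum_{k=0}^{n} C(n, k) 6^k = (1 + 6)^n by the binomial theorem.
For n = 60: (1 + 6)^60 = 7^60 = 508021860739623365322188197652216501772434524836001.

508021860739623365322188197652216501772434524836001


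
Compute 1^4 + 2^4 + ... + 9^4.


This power sum has a closed form given by Faulhaber's formula
sum_{k=1}^{m} k^p = (1 / (p + 1)) * sum_{j=0}^{p} C(p + 1, j) B_j m^(p + 1 - j),
but for small m direct computation is fastest:
1 + 16 + 81 + 256 + 625 + 1296 + 2401 + 4096 + 6561 = 15333.

15333


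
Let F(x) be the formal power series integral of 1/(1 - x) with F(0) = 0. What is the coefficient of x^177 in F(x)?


1/(1 - x) = sum_{k>=0} x^k. Integrating termwise and using F(0) = 0 gives
F(x) = sum_{k>=0} x^(k+1) / (k+1) = sum_{m>=1} x^m / m = -ln(1 - x).
So the coefficient of x^177 is 1/177 = 1/177.

1/177


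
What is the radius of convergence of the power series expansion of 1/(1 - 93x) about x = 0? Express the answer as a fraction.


Expanding 1/(1 - 93x) = sum_{k>=0} 93^k x^k, the series converges when |93x| < 1, i.e., |x| < 1/93.
So the radius of convergence is 1/93 = 1/93.

1/93


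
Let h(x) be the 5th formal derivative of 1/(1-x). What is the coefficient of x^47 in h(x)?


Differentiating 5 times: d^5/dx^5 [1/(1-x)] = 5!/(1-x)^6.
The expansion 1/(1-x)^6 = sum_{k>=0} C(k+5, 5) x^k, so the coefficient of x^n in 5!/(1-x)^6 is 5! * C(n+5, 5).
For n = 47: 120 * C(52, 5) = 120 * 2598960 = 311875200

311875200


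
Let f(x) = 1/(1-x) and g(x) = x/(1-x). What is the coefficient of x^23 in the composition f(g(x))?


First simplify the composition: f(g(x)) = 1/(1 - x/(1-x)) = (1-x)/((1-x) - x) = (1-x)/(1-2x).
Now extract the coefficient. Write (1-x)/(1-2x) = 1/(1-2x) - x/(1-2x).
The coefficient of x^n in 1/(1-2x) is 2^n, and in x/(1-2x) is 2^(n-1) (for n >= 1).
So the coefficient of x^23 is 2^23 - 2^22 = 8388608 - 4194304 = 4194304.

4194304


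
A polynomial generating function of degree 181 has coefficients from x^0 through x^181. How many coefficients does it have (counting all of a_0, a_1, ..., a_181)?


A polynomial of degree 181 takes the form a_0 + a_1 x + ... + a_181 x^181.
The number of coefficients is 181 + 1 = 182.

182


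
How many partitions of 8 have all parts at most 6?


Using the generating function (1-x)^(-1)(1-x^2)^(-1)...(1-x^6)^(-1),
the coefficient of x^8 counts these restricted partitions.
Result = 20

20


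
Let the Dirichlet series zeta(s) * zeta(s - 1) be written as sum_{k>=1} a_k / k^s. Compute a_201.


Convolution gives a_k = sum_{d | k} d * 1 = sum_{d | k} d = sigma(k), the sum of positive divisors of k.
For k = 201, the divisors are 1, 3, 67, 201, so
sigma(201) = 1 + 3 + 67 + 201 = 272.

272


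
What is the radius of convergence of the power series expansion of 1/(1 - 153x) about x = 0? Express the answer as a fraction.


Expanding 1/(1 - 153x) = sum_{k>=0} 153^k x^k, the series converges when |153x| < 1, i.e., |x| < 1/153.
So the radius of convergence is 1/153 = 1/153.

1/153


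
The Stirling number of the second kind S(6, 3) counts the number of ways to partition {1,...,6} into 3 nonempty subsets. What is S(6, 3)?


Using the explicit formula S(n,k) = (1/k!) sum_{j=0}^{k} (-1)^(k-j) C(k,j) j^n:
S(6, 3) = 90
Equivalently, S(n,k) is n! times the coefficient of x^n in the EGF (e^x - 1)^k / k!.

90


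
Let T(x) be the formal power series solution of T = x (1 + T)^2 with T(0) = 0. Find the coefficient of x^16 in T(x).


Apply the Lagrange inversion formula: if T = x * phi(T) with phi(t) = (1 + t)^2, then [x^n] T = (1/n) [t^(n-1)] phi(t)^n = (1/n) [t^(n-1)] (1 + t)^(2n) = (1/n) C(2n, n-1).
Using the identity C(2n, n-1) = C(2n, n) * n / (n+1), the unscaled factor equals C(2n, n) / (n+1) = C_n, the n-th Catalan number.
For n = 16: C_16 = C(32, 16) / 17 = 601080390/17 = 35357670 = 35357670.

35357670


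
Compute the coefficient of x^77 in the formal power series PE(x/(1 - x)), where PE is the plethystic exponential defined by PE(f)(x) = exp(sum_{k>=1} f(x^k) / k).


For f(x) = x/(1 - x) we have
sum_{k>=1} f(x^k) / k = sum_{k>=1} (1/k) * x^k / (1 - x^k) = sum_{k, m >= 1} x^(k m) / k,
which after exponentiating simplifies to
PE(x/(1 - x)) = prod_{k>=1} 1 / (1 - x^k).
This is the generating function for the partition function p(n), so the coefficient of x^77 is p(77).
Computing p(77) by dynamic programming over parts 1, 2, ..., 77: p(77) = 10619863.

10619863


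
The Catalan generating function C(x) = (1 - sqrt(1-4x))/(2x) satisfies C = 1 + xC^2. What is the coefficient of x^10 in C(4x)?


Substituting x -> 4x scales the n-th coefficient by 4^n, so [x^10] C(4x) = 4^10 * C_10.
C_10 = C(2*10, 10)/(11) = 184756/11 = 16796.
So 4^10 * 16796 = 1048576 * 16796 = 17611882496.

17611882496


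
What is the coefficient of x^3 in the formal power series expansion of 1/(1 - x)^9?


The negative binomial / multiset identity is
1/(1 - x)^r = sum_{k>=0} C(k + r - 1, r - 1) x^k.
Here r = 9 and k = 3, so the coefficient is
C(3 + 8, 8) = C(11, 8)
= 165

165


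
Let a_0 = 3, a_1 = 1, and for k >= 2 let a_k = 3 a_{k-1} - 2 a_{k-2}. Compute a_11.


Iterating the recurrence forward:
a_0 = 3
a_1 = 1
a_2 = 3*1 - 2*3 = -3
a_3 = 3*-3 - 2*1 = -11
a_4 = 3*-11 - 2*-3 = -27
a_5 = 3*-27 - 2*-11 = -59
a_6 = 3*-59 - 2*-27 = -123
a_7 = 3*-123 - 2*-59 = -251
a_8 = 3*-251 - 2*-123 = -507
a_9 = 3*-507 - 2*-251 = -1019
a_10 = 3*-1019 - 2*-507 = -2043
a_11 = 3*-2043 - 2*-1019 = -4091
So a_11 = -4091.

-4091


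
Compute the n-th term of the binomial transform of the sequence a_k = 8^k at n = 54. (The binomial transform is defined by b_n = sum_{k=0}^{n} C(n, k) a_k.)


With a_k = 8^k, b_n = sum_{k=0}^{n} C(n, k) 8^k = (1 + 8)^n by the binomial theorem.
For n = 54: (1 + 8)^54 = 9^54 = 3381391913522726342930221472392241170198527451848561.

3381391913522726342930221472392241170198527451848561


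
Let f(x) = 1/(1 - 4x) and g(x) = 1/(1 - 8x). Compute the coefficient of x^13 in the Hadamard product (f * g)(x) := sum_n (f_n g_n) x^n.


f has coefficients f_k = 4^k and g has coefficients g_k = 8^k, so the Hadamard product has coefficient (f*g)_k = 4^k * 8^k = 32^k.
For k = 13: 32^13 = 36893488147419103232.

36893488147419103232


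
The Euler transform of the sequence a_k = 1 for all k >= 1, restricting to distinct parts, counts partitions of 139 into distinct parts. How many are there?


Partitions of 139 into distinct parts can be computed via generating function.
Product (1+x)(1+x^2)(1+x^3)...
The coefficient of x^139 = 8953856

8953856


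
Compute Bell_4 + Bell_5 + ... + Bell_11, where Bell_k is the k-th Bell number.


Recall Bell_k counts set partitions of a k-set (with Bell_0 = 1 by convention).
Bell_4 through Bell_11: 15, 52, 203, 877, 4140, 21147, 115975, 678570
Sum = 15 + 52 + 203 + 877 + 4140 + 21147 + 115975 + 678570 = 820979.

820979


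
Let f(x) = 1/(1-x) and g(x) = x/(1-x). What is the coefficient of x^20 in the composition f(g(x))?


First simplify the composition: f(g(x)) = 1/(1 - x/(1-x)) = (1-x)/((1-x) - x) = (1-x)/(1-2x).
Now extract the coefficient. Write (1-x)/(1-2x) = 1/(1-2x) - x/(1-2x).
The coefficient of x^n in 1/(1-2x) is 2^n, and in x/(1-2x) is 2^(n-1) (for n >= 1).
So the coefficient of x^20 is 2^20 - 2^19 = 1048576 - 524288 = 524288.

524288


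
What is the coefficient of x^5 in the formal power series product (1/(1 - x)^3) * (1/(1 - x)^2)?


Combine the factors: (1/(1 - x)^3) * (1/(1 - x)^2) = 1/(1 - x)^5.
Then use 1/(1 - x)^r = sum_{k>=0} C(k + r - 1, r - 1) x^k with r = 5 and k = 5:
C(9, 4) = 126.

126


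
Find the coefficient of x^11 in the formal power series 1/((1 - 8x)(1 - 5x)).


By partial fractions or Cauchy convolution:
The coefficient equals sum_{k=0}^{11} 8^k * 5^(11-k).
= 22825112037

22825112037


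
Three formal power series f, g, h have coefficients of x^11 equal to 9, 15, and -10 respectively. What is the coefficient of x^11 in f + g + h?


Series addition is componentwise:
9 + 15 + -10
= 14

14


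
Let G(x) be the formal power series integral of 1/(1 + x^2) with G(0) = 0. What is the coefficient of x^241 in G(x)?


1/(1 + x^2) = sum_{j>=0} (-1)^j x^(2j). Integrating termwise with G(0) = 0:
G(x) = sum_{j>=0} (-1)^j x^(2j+1) / (2j+1) = arctan(x).
Only odd powers are nonzero. For x^241 write 241 = 2*120 + 1, giving
(-1)^120 / 241 = 1/241 = 1/241.

1/241


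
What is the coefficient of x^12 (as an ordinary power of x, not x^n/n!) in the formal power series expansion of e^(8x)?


The exponential series is e^y = sum_{k>=0} y^k / k!. Substituting y = 8x gives
e^(8x) = sum_{k>=0} 8^k x^k / k!.
So the coefficient of x^n is a^n/n! with a = 8, n = 12:
8^12 / 12! = 68719476736/479001600 = 67108864/467775

67108864/467775


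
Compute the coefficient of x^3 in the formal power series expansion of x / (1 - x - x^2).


Let f(x) = sum_{k>=0} a_k x^k. Multiplying f(x) * (1 - x - x^2) = x and matching coefficients gives a_0 = 0, a_1 = 1, and a_k = a_{k-1} + a_{k-2} for k >= 2. These are the Fibonacci numbers F_k.
Iterating from F_0 = 0, F_1 = 1:
F_0=0, F_1=1, F_2=1, F_3=2
F_3 = 2.

2


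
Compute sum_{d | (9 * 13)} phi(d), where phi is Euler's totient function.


First, 9 * 13 = 117. One classical identity is sum_{d | n} phi(d) = n (each k in [1, n] has a unique gcd with n, and among the k's with gcd(k, n) = n/d there are phi(d) of them). So the sum equals 117. We also verify directly:
Divisors of 117: 1, 3, 9, 13, 39, 117.
phi values: 1, 2, 6, 12, 24, 72.
Sum = 117.

117


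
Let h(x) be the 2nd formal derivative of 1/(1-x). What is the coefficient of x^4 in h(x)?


Differentiating 2 times: d^2/dx^2 [1/(1-x)] = 2!/(1-x)^3.
The expansion 1/(1-x)^3 = sum_{k>=0} C(k+2, 2) x^k, so the coefficient of x^n in 2!/(1-x)^3 is 2! * C(n+2, 2).
For n = 4: 2 * C(6, 2) = 2 * 15 = 30

30


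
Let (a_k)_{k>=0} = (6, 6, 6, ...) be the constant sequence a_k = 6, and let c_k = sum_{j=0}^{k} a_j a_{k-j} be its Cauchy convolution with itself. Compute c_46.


Since a_j = 6 for all j >= 0, the convolution sum becomes
c_k = sum_{j=0}^{k} 6 * 6 = 36 * (k + 1).
Equivalently, the generating function of (a_k) is 6/(1 - x) and its square is 36/(1 - x)^2 = sum_{k>=0} 36(k + 1) x^k.
For k = 46: 36 * 47 = 1692.

1692


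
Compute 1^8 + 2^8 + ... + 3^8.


This power sum has a closed form given by Faulhaber's formula
sum_{k=1}^{m} k^p = (1 / (p + 1)) * sum_{j=0}^{p} C(p + 1, j) B_j m^(p + 1 - j),
but for small m direct computation is fastest:
1 + 256 + 6561 = 6818.

6818


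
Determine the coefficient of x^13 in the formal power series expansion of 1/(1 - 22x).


The geometric series identity gives 1/(1 - c x) = sum_{k>=0} c^k x^k, so the coefficient of x^k is c^k.
Here c = 22 and k = 13.
Computing: 22^13 = 282810057883082752

282810057883082752


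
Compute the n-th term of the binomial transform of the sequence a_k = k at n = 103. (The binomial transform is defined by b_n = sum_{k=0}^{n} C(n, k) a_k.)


With a_k = k, b_n = sum_{k=0}^{n} C(n, k) k. Using k * C(n, k) = n * C(n-1, k-1) gives b_n = n * sum_{k>=1} C(n-1, k-1) = n * 2^(n-1).
For n = 103: 103 * 2^102 = 103 * 5070602400912917605986812821504 = 522272047294030513416641720614912.

522272047294030513416641720614912


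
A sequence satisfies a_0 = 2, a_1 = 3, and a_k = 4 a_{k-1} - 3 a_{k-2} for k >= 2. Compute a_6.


The characteristic equation is t^2 - 4 t + 3 = 0, with roots r_1 = 3 and r_2 = 1 (so c_1 = r_1 + r_2, c_2 = -r_1 r_2 as required).
One can use the closed form a_n = A r_1^n + B r_2^n, but direct iteration is more reliable:
a_0 = 2, a_1 = 3, a_2 = 6, a_3 = 15, a_4 = 42, a_5 = 123, a_6 = 366.
So a_6 = 366.

366


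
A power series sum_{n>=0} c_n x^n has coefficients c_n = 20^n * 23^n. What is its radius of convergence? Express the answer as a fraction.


By the root test (Cauchy-Hadamard), the radius is R = 1 / limsup_n |c_n|^(1/n).
Here |c_n|^(1/n) = (20^n * 23^n)^(1/n) = 20 * 23 = 460 for all n.
So R = 1/460 = 1/460.

1/460


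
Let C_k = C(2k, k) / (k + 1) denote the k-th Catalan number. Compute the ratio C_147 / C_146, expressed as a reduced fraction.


Using C_k = (2k)! / (k! (k+1)!), the ratio C_{k+1}/C_k simplifies to
C_{k+1}/C_k = [(2k+2)! / ((k+1)! (k+2)!)] * [k! (k+1)! / (2k)!]
 = (2k+2)(2k+1) / ((k+1)(k+2)) = 2(2k+1) / (k+2).
For k = 146: 2(2*146 + 1) / (146 + 2) = 586/148 = 293/74.

293/74


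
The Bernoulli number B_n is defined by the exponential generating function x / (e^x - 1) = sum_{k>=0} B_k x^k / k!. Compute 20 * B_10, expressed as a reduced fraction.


Bernoulli numbers can also be computed recursively via B_0 = 1 and sum_{j=0}^{m} C(m+1, j) B_j = 0 for m >= 1. Odd-index Bernoulli numbers vanish for k >= 3.
Computing B_10 = 5/66, so 20 * B_10 = 20 * 5/66 = 50/33.

50/33


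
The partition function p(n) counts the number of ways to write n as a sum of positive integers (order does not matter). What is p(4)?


Using the generating function prod_{k>=1} 1/(1-x^k), we compute p(4).
By dynamic programming over parts 1 through 4:
p(4) = 5

5


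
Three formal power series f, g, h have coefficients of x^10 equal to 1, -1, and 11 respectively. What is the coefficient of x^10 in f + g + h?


Series addition is componentwise:
1 + -1 + 11
= 11

11


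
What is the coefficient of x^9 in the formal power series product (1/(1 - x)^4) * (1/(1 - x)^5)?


Combine the factors: (1/(1 - x)^4) * (1/(1 - x)^5) = 1/(1 - x)^9.
Then use 1/(1 - x)^r = sum_{k>=0} C(k + r - 1, r - 1) x^k with r = 9 and k = 9:
C(17, 8) = 24310.

24310


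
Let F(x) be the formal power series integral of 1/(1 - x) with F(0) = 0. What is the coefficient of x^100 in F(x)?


1/(1 - x) = sum_{k>=0} x^k. Integrating termwise and using F(0) = 0 gives
F(x) = sum_{k>=0} x^(k+1) / (k+1) = sum_{m>=1} x^m / m = -ln(1 - x).
So the coefficient of x^100 is 1/100 = 1/100.

1/100


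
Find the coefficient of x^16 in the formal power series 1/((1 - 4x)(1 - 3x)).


By partial fractions or Cauchy convolution:
The coefficient equals sum_{k=0}^{16} 4^k * 3^(16-k).
= 17050729021

17050729021


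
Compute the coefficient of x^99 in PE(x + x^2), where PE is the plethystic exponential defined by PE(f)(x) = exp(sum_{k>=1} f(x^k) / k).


With f(x) = x + x^2, the exponent is sum_{k>=1} (x^k + x^(2k)) / k = -ln(1 - x) - ln(1 - x^2). Exponentiating:
PE(x + x^2) = 1 / ((1 - x)(1 - x^2)).
This is the generating function for partitions of n into parts of size 1 or 2. The number of 2's can be any j in 0..49, and the rest are 1's, so
[x^99] = floor(99/2) + 1 = 50.

50


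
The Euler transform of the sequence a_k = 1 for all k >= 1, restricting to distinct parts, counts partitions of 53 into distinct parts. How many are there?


Partitions of 53 into distinct parts can be computed via generating function.
Product (1+x)(1+x^2)(1+x^3)...
The coefficient of x^53 = 5120

5120


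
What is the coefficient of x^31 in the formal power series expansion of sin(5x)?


The Maclaurin series is sin(t) = sum_{k>=0} (-1)^k t^(2k+1) / (2k+1)!, so substituting t = 5x, only odd powers of x are nonzero, with coefficient of x^(2k+1) equal to (-1)^k 5^(2k+1) / (2k+1)!.
Write 31 = 2*15 + 1, giving the coefficient (-1)^15 * 5^31 / 31! = -4656612873077392578125/8222838654177922817725562880000000 = -59604644775390625/105252334773477412066887204864.

-59604644775390625/105252334773477412066887204864


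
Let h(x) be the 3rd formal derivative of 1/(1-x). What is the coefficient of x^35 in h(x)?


Differentiating 3 times: d^3/dx^3 [1/(1-x)] = 3!/(1-x)^4.
The expansion 1/(1-x)^4 = sum_{k>=0} C(k+3, 3) x^k, so the coefficient of x^n in 3!/(1-x)^4 is 3! * C(n+3, 3).
For n = 35: 6 * C(38, 3) = 6 * 8436 = 50616

50616


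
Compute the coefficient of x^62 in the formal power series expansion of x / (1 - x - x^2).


Let f(x) = sum_{k>=0} a_k x^k. Multiplying f(x) * (1 - x - x^2) = x and matching coefficients gives a_0 = 0, a_1 = 1, and a_k = a_{k-1} + a_{k-2} for k >= 2. These are the Fibonacci numbers F_k.
Iterating from F_0 = 0, F_1 = 1:
F_0=0, F_1=1, F_2=1, F_3=2, F_4=3, F_5=5, F_6=8, F_7=13, F_8=21, F_9=34, ...
F_62 = 4052739537881.

4052739537881


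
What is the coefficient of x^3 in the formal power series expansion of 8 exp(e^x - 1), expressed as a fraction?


exp(e^x - 1) is the exponential generating function for the Bell numbers Bell_k: exp(e^x - 1) = sum_{k>=0} Bell_k x^k / k!.
So the coefficient of x^3 in 8 exp(e^x - 1) is 8 Bell_3 / 3!.
Computing: Bell_3 = 5 and 3! = 6, giving
8 * 5/6 = 20/3.

20/3


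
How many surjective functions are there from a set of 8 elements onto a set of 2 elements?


By inclusion-exclusion on which target elements are missed, the number of surjections from an n-set onto a k-set is
surj(n, k) = sum_{j=0}^{k} (-1)^j C(k, j) (k - j)^n.
Equivalently surj(n, k) = k! * S(n, k), where S(n, k) is the Stirling number of the second kind.
For n = 8, k = 2:
S(8, 2) = 127, so
surj = 2! * 127 = 2 * 127 = 254.

254


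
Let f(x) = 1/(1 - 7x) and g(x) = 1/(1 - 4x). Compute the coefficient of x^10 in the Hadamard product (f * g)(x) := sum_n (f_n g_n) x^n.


f has coefficients f_k = 7^k and g has coefficients g_k = 4^k, so the Hadamard product has coefficient (f*g)_k = 7^k * 4^k = 28^k.
For k = 10: 28^10 = 296196766695424.

296196766695424


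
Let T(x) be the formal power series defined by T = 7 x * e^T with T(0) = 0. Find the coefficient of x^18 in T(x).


Apply the Lagrange inversion formula: if T = 7 x * phi(T) with phi(t) = e^t, then
[x^n] T = 7^n * (1/n) [t^(n-1)] phi(t)^n = 7^n * (1/n) [t^(n-1)] e^(n t) = 7^n * (1/n) * n^(n-1) / (n-1)! = 7^n * n^(n-1) / n!.
When c = 1 this is the Cayley count of rooted labeled trees on n vertices, divided by n!.
For n = 18: 7^18 * 18^17 / 18! = 1628413597910449 * 2185911559738696531968/6402373705728000 = 168947301180197983304053458/303875.

168947301180197983304053458/303875


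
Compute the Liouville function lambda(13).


The Liouville function is lambda(k) = (-1)^Omega(k), where Omega(k) counts the prime factors of k with multiplicity.
Factoring: 13 = 13, so Omega(13) = 1.
lambda(13) = (-1)^1 = -1.

-1


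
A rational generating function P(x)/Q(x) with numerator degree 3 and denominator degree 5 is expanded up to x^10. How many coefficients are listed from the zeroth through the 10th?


Expanding up to x^10 gives the coefficients for x^0, x^1, ..., x^10.
That is 10 + 1 = 11 coefficients in total.

11


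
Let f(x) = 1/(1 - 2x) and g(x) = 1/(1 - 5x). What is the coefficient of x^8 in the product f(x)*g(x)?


The coefficient of x^n in f*g is the Cauchy product: sum_{k=0}^{n} a^k * b^(n-k).
With a=2, b=5, n=8:
sum_{k=0}^{8} 2^k * 5^(8-k)
= 650871

650871


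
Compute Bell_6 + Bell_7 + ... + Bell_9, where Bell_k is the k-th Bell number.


Recall Bell_k counts set partitions of a k-set (with Bell_0 = 1 by convention).
Bell_6 through Bell_9: 203, 877, 4140, 21147
Sum = 203 + 877 + 4140 + 21147 = 26367.

26367


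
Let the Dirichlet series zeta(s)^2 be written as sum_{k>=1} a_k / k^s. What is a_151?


The Dirichlet convolution of the constant function 1 with itself gives (1 * 1)(k) = sum_{d | k} 1 = d(k), the number of positive divisors of k.
Since zeta(s) = sum_{k>=1} 1/k^s, we have zeta(s)^2 = sum_{k>=1} d(k)/k^s, so a_k = d(k).
For k = 151: the divisors are 1, 151.
Count = 2.

2


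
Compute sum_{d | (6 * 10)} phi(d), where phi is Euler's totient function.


First, 6 * 10 = 60. One classical identity is sum_{d | n} phi(d) = n (each k in [1, n] has a unique gcd with n, and among the k's with gcd(k, n) = n/d there are phi(d) of them). So the sum equals 60. We also verify directly:
Divisors of 60: 1, 2, 3, 4, 5, 6, 10, 12, 15, 20, 30, 60.
phi values: 1, 1, 2, 2, 4, 2, 4, 4, 8, 8, 8, 16.
Sum = 60.

60


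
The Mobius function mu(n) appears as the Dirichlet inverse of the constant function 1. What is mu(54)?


54 has a squared prime factor, so mu(54) = 0.
Factorization reveals a repeated prime.

0


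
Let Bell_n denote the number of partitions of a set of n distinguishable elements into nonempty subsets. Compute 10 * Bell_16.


Bell_16 can be computed from the Bell triangle or from Dobinski's identity Bell_n = (1/e) * sum_{k>=0} k^n / k!.
Computing Bell_16 = 10480142147.
Then 10 * 10480142147 = 104801421470.

104801421470


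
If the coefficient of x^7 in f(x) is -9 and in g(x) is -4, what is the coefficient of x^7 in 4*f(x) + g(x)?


Scalar multiplication scales coefficients: 4 * -9 = -36.
Then add the g coefficient: -36 + -4
= -40

-40


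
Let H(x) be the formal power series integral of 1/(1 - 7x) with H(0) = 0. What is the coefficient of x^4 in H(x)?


1/(1 - 7x) = sum_{k>=0} 7^k x^k. Integrating termwise with H(0) = 0:
H(x) = sum_{k>=0} 7^k x^(k+1) / (k+1) = sum_{m>=1} 7^(m-1) x^m / m.
For m = 4: 7^3/4 = 343/4 = 343/4.

343/4


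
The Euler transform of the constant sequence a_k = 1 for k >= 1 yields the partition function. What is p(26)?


The Euler transform converts the sequence a_k = 1 into the number of integer partitions.
Using the recurrence or dynamic programming:
p(26) = 2436

2436


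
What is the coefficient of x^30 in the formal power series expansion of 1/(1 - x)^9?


The negative binomial / multiset identity is
1/(1 - x)^r = sum_{k>=0} C(k + r - 1, r - 1) x^k.
Here r = 9 and k = 30, so the coefficient is
C(30 + 8, 8) = C(38, 8)
= 48903492

48903492


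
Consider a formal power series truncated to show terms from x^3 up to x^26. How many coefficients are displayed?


From x^3 to x^26 inclusive, the count is 26 - 3 + 1 = 24.

24


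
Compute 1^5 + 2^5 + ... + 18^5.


This power sum has a closed form given by Faulhaber's formula
sum_{k=1}^{m} k^p = (1 / (p + 1)) * sum_{j=0}^{p} C(p + 1, j) B_j m^(p + 1 - j),
but for small m direct computation is fastest:
1 + 32 + 243 + 1024 + 3125 + 7776 + 16807 + 32768 + 59049 + 100000 + 161051 + 248832 + 371293 + 537824 + 759375 + 1048576 + 1419857 + 1889568 = 6657201.

6657201


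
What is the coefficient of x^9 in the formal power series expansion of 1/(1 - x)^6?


The expansion 1/(1 - x)^r = sum_{k>=0} C(k + r - 1, r - 1) x^k follows from the multiset / negative-binomial theorem (or from repeated differentiation of the geometric series).
For r = 6 and k = 9:
C(14, 5) = 87178291200 / (120 * 362880) = 2002.

2002


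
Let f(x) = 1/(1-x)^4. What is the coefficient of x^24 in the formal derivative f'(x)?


Differentiate: d/dx [ 1/(1-x)^r ] = r / (1-x)^(r+1).
Here r = 4, so f'(x) = 4 / (1-x)^5.
The expansion of 1/(1-x)^(r+1) has coefficient of x^n equal to C(n+r, r).
So the coefficient of x^24 in f'(x) is
4 * C(28, 4) = 4 * 20475 = 81900

81900


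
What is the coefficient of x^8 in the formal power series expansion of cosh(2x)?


The Maclaurin series is cosh(t) = sum_{m>=0} t^(2m) / (2m)!, so substituting t = 2x, only even powers of x are nonzero, with coefficient of x^(2m) equal to 2^(2m) / (2m)!.
For x^8 the coefficient is 2^8/8! = 256/40320 = 2/315.

2/315


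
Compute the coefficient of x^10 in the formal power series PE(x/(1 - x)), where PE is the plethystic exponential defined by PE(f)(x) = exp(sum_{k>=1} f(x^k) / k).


For f(x) = x/(1 - x) we have
sum_{k>=1} f(x^k) / k = sum_{k>=1} (1/k) * x^k / (1 - x^k) = sum_{k, m >= 1} x^(k m) / k,
which after exponentiating simplifies to
PE(x/(1 - x)) = prod_{k>=1} 1 / (1 - x^k).
This is the generating function for the partition function p(n), so the coefficient of x^10 is p(10).
Computing p(10) by dynamic programming over parts 1, 2, ..., 10: p(10) = 42.

42


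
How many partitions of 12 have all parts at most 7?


Using the generating function (1-x)^(-1)(1-x^2)^(-1)...(1-x^7)^(-1),
the coefficient of x^12 counts these restricted partitions.
Result = 65

65


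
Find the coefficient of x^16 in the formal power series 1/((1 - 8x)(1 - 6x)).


By partial fractions or Cauchy convolution:
The coefficient equals sum_{k=0}^{16} 8^k * 6^(16-k).
= 1117436577120256

1117436577120256


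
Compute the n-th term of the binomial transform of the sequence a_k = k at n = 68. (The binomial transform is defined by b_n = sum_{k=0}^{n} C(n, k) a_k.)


With a_k = k, b_n = sum_{k=0}^{n} C(n, k) k. Using k * C(n, k) = n * C(n-1, k-1) gives b_n = n * sum_{k>=1} C(n-1, k-1) = n * 2^(n-1).
For n = 68: 68 * 2^67 = 68 * 147573952589676412928 = 10035028776097996079104.

10035028776097996079104


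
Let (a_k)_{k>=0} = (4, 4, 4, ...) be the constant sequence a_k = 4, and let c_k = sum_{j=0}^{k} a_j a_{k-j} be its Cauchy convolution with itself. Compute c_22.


Since a_j = 4 for all j >= 0, the convolution sum becomes
c_k = sum_{j=0}^{k} 4 * 4 = 16 * (k + 1).
Equivalently, the generating function of (a_k) is 4/(1 - x) and its square is 16/(1 - x)^2 = sum_{k>=0} 16(k + 1) x^k.
For k = 22: 16 * 23 = 368.

368


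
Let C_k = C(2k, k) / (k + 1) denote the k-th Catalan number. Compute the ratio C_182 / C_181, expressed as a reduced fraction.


Using C_k = (2k)! / (k! (k+1)!), the ratio C_{k+1}/C_k simplifies to
C_{k+1}/C_k = [(2k+2)! / ((k+1)! (k+2)!)] * [k! (k+1)! / (2k)!]
 = (2k+2)(2k+1) / ((k+1)(k+2)) = 2(2k+1) / (k+2).
For k = 181: 2(2*181 + 1) / (181 + 2) = 726/183 = 242/61.

242/61


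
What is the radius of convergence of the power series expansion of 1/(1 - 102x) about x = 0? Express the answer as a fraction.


Expanding 1/(1 - 102x) = sum_{k>=0} 102^k x^k, the series converges when |102x| < 1, i.e., |x| < 1/102.
So the radius of convergence is 1/102 = 1/102.

1/102


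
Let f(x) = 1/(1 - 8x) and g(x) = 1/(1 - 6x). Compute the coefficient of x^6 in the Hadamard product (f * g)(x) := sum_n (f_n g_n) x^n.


f has coefficients f_k = 8^k and g has coefficients g_k = 6^k, so the Hadamard product has coefficient (f*g)_k = 8^k * 6^k = 48^k.
For k = 6: 48^6 = 12230590464.

12230590464


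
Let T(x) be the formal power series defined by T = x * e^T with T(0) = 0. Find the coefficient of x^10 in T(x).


Apply the Lagrange inversion formula: if T = x * phi(T) with phi(t) = e^t, then
[x^n] T = (1/n) [t^(n-1)] phi(t)^n = (1/n) [t^(n-1)] e^(n t) = (1/n) * n^(n-1) / (n-1)! = n^(n-1) / n!.
When c = 1 this is the Cayley count of rooted labeled trees on n vertices, divided by n!.
For n = 10: 10^9 / 10! = 1000000000/3628800 = 156250/567.

156250/567


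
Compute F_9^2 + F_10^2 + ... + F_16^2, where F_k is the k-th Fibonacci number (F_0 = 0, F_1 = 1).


There is a standard identity sum_{k=0}^{N} F_k^2 = F_N * F_{N+1} (proved inductively from the telescoping relation F_k^2 = F_k F_{k+1} - F_{k-1} F_k). Then
sum_{k=9}^{16} F_k^2 = F_16 F_17 - F_8 F_9.
Computing: F_16 = 987, F_17 = 1597, F_8 = 21, F_9 = 34.
Sum = 987 * 1597 - 21 * 34 = 1575525.

1575525


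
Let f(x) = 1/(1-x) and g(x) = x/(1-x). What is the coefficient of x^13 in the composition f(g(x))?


First simplify the composition: f(g(x)) = 1/(1 - x/(1-x)) = (1-x)/((1-x) - x) = (1-x)/(1-2x).
Now extract the coefficient. Write (1-x)/(1-2x) = 1/(1-2x) - x/(1-2x).
The coefficient of x^n in 1/(1-2x) is 2^n, and in x/(1-2x) is 2^(n-1) (for n >= 1).
So the coefficient of x^13 is 2^13 - 2^12 = 8192 - 4096 = 4096.

4096


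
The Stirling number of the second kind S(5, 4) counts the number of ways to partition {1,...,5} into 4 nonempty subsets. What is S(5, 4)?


Using the explicit formula S(n,k) = (1/k!) sum_{j=0}^{k} (-1)^(k-j) C(k,j) j^n:
S(5, 4) = 10
Equivalently, S(n,k) is n! times the coefficient of x^n in the EGF (e^x - 1)^k / k!.

10


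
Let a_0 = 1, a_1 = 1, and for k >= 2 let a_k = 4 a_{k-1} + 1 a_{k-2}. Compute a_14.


Iterating the recurrence forward:
a_0 = 1
a_1 = 1
a_2 = 4*1 + 1*1 = 5
a_3 = 4*5 + 1*1 = 21
a_4 = 4*21 + 1*5 = 89
a_5 = 4*89 + 1*21 = 377
a_6 = 4*377 + 1*89 = 1597
a_7 = 4*1597 + 1*377 = 6765
a_8 = 4*6765 + 1*1597 = 28657
a_9 = 4*28657 + 1*6765 = 121393
a_10 = 4*121393 + 1*28657 = 514229
a_11 = 4*514229 + 1*121393 = 2178309
a_12 = 4*2178309 + 1*514229 = 9227465
a_13 = 4*9227465 + 1*2178309 = 39088169
a_14 = 4*39088169 + 1*9227465 = 165580141
So a_14 = 165580141.

165580141


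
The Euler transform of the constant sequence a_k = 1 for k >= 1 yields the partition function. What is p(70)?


The Euler transform converts the sequence a_k = 1 into the number of integer partitions.
Using the recurrence or dynamic programming:
p(70) = 4087968

4087968


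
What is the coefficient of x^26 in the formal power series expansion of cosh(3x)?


The Maclaurin series is cosh(t) = sum_{m>=0} t^(2m) / (2m)!, so substituting t = 3x, only even powers of x are nonzero, with coefficient of x^(2m) equal to 3^(2m) / (2m)!.
For x^26 the coefficient is 3^26/26! = 2541865828329/403291461126605635584000000 = 43046721/6829776306569216000000.

43046721/6829776306569216000000


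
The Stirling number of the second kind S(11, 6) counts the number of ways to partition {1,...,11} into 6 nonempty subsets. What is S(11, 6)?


Using the explicit formula S(n,k) = (1/k!) sum_{j=0}^{k} (-1)^(k-j) C(k,j) j^n:
S(11, 6) = 179487
Equivalently, S(n,k) is n! times the coefficient of x^n in the EGF (e^x - 1)^k / k!.

179487


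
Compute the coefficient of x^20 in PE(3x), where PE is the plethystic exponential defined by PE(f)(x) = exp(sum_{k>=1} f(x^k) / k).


With f(x) = 3x, the exponent is sum_{k>=1} 3 x^k / k = 3 * (-ln(1 - x)). Exponentiating:
PE(3x) = exp(-3 ln(1 - x)) = 1/(1 - x)^3.
By the negative binomial expansion, [x^n] 1/(1 - x)^3 = C(n + 2, 2).
For n = 20: C(22, 2) = 231.

231


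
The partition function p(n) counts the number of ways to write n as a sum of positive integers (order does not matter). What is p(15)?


Using the generating function prod_{k>=1} 1/(1-x^k), we compute p(15).
By dynamic programming over parts 1 through 15:
p(15) = 176

176


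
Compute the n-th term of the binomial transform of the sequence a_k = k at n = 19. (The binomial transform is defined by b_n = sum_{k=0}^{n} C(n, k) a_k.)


With a_k = k, b_n = sum_{k=0}^{n} C(n, k) k. Using k * C(n, k) = n * C(n-1, k-1) gives b_n = n * sum_{k>=1} C(n-1, k-1) = n * 2^(n-1).
For n = 19: 19 * 2^18 = 19 * 262144 = 4980736.

4980736


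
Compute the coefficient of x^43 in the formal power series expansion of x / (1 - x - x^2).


Let f(x) = sum_{k>=0} a_k x^k. Multiplying f(x) * (1 - x - x^2) = x and matching coefficients gives a_0 = 0, a_1 = 1, and a_k = a_{k-1} + a_{k-2} for k >= 2. These are the Fibonacci numbers F_k.
Iterating from F_0 = 0, F_1 = 1:
F_0=0, F_1=1, F_2=1, F_3=2, F_4=3, F_5=5, F_6=8, F_7=13, F_8=21, F_9=34, ...
F_43 = 433494437.

433494437


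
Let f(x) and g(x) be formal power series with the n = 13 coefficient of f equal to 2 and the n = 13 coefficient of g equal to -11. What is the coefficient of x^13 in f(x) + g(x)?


Addition of formal power series is termwise.
The coefficient of x^13 in f + g = 2 + -11
= -9

-9


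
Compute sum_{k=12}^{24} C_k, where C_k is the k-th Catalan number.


C_12 through C_24: 208012, 742900, 2674440, 9694845, 35357670, 129644790, 477638700, 1767263190, 6564120420, 24466267020, 91482563640, 343059613650, 1289904147324
Sum = 208012 + 742900 + 2674440 + 9694845 + 35357670 + 129644790 + 477638700 + 1767263190 + 6564120420 + 24466267020 + 91482563640 + 343059613650 + 1289904147324
= 1757899936601

1757899936601


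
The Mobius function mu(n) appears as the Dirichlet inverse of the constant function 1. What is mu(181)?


181 = 181 (all distinct primes).
mu(181) = (-1)^1 = -1

-1


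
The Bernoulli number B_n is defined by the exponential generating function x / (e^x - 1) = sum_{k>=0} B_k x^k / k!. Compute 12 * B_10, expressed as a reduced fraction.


Bernoulli numbers can also be computed recursively via B_0 = 1 and sum_{j=0}^{m} C(m+1, j) B_j = 0 for m >= 1. Odd-index Bernoulli numbers vanish for k >= 3.
Computing B_10 = 5/66, so 12 * B_10 = 12 * 5/66 = 10/11.

10/11


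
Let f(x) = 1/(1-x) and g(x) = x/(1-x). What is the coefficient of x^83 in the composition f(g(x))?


First simplify the composition: f(g(x)) = 1/(1 - x/(1-x)) = (1-x)/((1-x) - x) = (1-x)/(1-2x).
Now extract the coefficient. Write (1-x)/(1-2x) = 1/(1-2x) - x/(1-2x).
The coefficient of x^n in 1/(1-2x) is 2^n, and in x/(1-2x) is 2^(n-1) (for n >= 1).
So the coefficient of x^83 is 2^83 - 2^82 = 9671406556917033397649408 - 4835703278458516698824704 = 4835703278458516698824704.

4835703278458516698824704


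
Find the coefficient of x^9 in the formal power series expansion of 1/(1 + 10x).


Write 1/(1 + c x) = 1/(1 - (-c) x) and apply the geometric-series identity
1/(1 - y) = sum_{k>=0} y^k to get 1/(1 + c x) = sum_{k>=0} (-c)^k x^k.
So the coefficient of x^k is (-c)^k = (-1)^k * c^k.
Here c = 10 and k = 9:
(-10)^9 = -1 * 1000000000 = -1000000000

-1000000000


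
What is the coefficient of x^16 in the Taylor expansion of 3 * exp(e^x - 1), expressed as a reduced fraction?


exp(e^x - 1) = sum_{k>=0} Bell_k x^k / k!, where Bell_k is the k-th Bell number.
So the coefficient of x^16 is 3 * Bell_16 / 16!.
Computing: Bell_16 = 10480142147 and 16! = 20922789888000, giving
3 * 10480142147/20922789888000 = 10480142147/6974263296000.

10480142147/6974263296000


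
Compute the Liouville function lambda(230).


The Liouville function is lambda(k) = (-1)^Omega(k), where Omega(k) counts the prime factors of k with multiplicity.
Factoring: 230 = 2 * 5 * 23, so Omega(230) = 3.
lambda(230) = (-1)^3 = -1.

-1


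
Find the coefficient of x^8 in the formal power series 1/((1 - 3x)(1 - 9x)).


By partial fractions or Cauchy convolution:
The coefficient equals sum_{k=0}^{8} 3^k * 9^(8-k).
= 64566801

64566801


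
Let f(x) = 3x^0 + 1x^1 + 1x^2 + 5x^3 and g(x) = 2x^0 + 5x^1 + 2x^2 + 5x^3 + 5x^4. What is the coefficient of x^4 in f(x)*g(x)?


Cauchy product at x^4:
3*5 + 1*5 + 1*2 + 5*5
= 47

47


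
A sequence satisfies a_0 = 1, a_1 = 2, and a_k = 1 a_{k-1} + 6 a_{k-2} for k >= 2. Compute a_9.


The characteristic equation is t^2 - 1 t - 6 = 0, with roots r_1 = 3 and r_2 = -2 (so c_1 = r_1 + r_2, c_2 = -r_1 r_2 as required).
One can use the closed form a_n = A r_1^n + B r_2^n, but direct iteration is more reliable:
a_0 = 1, a_1 = 2, a_2 = 8, a_3 = 20, a_4 = 68, a_5 = 188, a_6 = 596, a_7 = 1724, a_8 = 5300, a_9 = 15644.
So a_9 = 15644.

15644
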